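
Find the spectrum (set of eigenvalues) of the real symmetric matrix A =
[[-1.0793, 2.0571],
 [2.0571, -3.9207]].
sigma(A) ≈ {-5, 0}

A is real symmetric, so its spectrum consists of real eigenvalues. Expanding the characteristic polynomial of the displayed matrix gives
  det(λ I - A) = p(λ) = λ^2 + (5)λ + (0).
Solving p(λ) = 0 yields eigenvalues ≈ -5, 0. (A is shown rounded to 4 decimals, so these recover the underlying integer eigenvalues to within that precision.)
Verification: the trace of A = -5 equals the sum of eigenvalues -5, and det(A) ≈ -0.0000 matches the eigenvalue product 0.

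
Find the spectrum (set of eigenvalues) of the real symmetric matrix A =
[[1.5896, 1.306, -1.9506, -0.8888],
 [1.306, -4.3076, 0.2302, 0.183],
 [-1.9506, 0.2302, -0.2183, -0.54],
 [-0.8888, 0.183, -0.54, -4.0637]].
sigma(A) ≈ {-5, -4, -1, 3}

A is real symmetric, so its spectrum consists of real eigenvalues. Expanding the characteristic polynomial of the displayed matrix gives
  det(λ I - A) = p(λ) = λ^4 + (7)λ^3 + (-1)λ^2 + (-67.0017)λ + (-60.002).
Solving p(λ) = 0 yields eigenvalues ≈ -5, -4, -1, 3. (A is shown rounded to 4 decimals, so these recover the underlying integer eigenvalues to within that precision.)
Verification: the trace of A = -7 equals the sum of eigenvalues -7, and det(A) ≈ -60.0020 matches the eigenvalue product -60.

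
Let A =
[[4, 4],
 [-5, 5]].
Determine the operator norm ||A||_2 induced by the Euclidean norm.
||A||_2 = sqrt(50) ≈ 7.0711 (= sqrt(largest eigenvalue of A^T A))

||A||_2 = sigma_max(A) = sqrt(lambda_max(A^T A)). Form the symmetric matrix M = A^T A =
[[41, -9],
 [-9, 41]].
Its characteristic polynomial (trace, determinant of M give the coefficients) is
  p(λ) = det(λ I - M) = λ^2 - 82λ + 1600.
For λ^2 - 82λ + 1600 the discriminant is 324. It is a perfect square (18^2), so the roots are rational: λ = (82 ± 18)/2 = 50, 32.
So the eigenvalues of A^T A are ≈ 32, 50 (all ≥ 0, as they must be for A^T A). The largest is λ_max = 50, hence ||A||_2 = sqrt(λ_max) = sqrt(50) ≈ 7.0711.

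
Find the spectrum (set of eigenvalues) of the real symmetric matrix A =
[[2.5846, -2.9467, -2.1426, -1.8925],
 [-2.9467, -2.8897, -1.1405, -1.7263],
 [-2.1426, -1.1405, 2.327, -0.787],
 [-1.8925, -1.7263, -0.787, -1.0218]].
sigma(A) ≈ {-6, 0, 2, 5}

A is real symmetric, so its spectrum consists of real eigenvalues. Expanding the characteristic polynomial of the displayed matrix gives
  det(λ I - A) = p(λ) = λ^4 + (-1)λ^3 + (-32)λ^2 + (60.0013)λ + (0).
Solving p(λ) = 0 yields eigenvalues ≈ -6, 0, 2, 5. (A is shown rounded to 4 decimals, so these recover the underlying integer eigenvalues to within that precision.)
Verification: the trace of A = 1 equals the sum of eigenvalues 1, and det(A) ≈ 0.0003 matches the eigenvalue product 0.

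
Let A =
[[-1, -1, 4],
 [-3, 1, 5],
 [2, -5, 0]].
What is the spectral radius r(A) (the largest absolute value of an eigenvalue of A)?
r(A) ≈ 3.794

The eigenvalues of A are the roots of its characteristic polynomial. With M = A (coefficients from the trace, the sum of principal 2x2 minors, and det A):
  p(λ) = det(λ I - M) = λ^3 + 13λ - 17.
No integer candidate from the rational root theorem (±divisors of 17) is a root, so the roots are irrational. The cubic discriminant is Δ = -16591 < 0, so there is one real root and a complex-conjugate pair. p(1) = -3 and p(2) = 17 have opposite signs, so a root lies in (1, 2); Newton's method refines it to λ ≈ 1.181. Dividing out (λ - (1.181)) leaves approximately λ^2 + 1.181λ + 14.3947. For λ^2 + 1.181λ + 14.3947 the discriminant is -56.1842. It is negative, so the remaining roots are the complex-conjugate pair λ ≈ -0.5905 ± 3.7478i. Their product equals the constant term, so |λ|^2 ≈ 14.3947 and |λ| ≈ 3.794.
Thus the eigenvalues (to 4 decimals) are 1.181 (modulus 1.181); -0.5905 ± 3.7478i (modulus 3.794). The spectral radius is the largest modulus: r(A) ≈ 3.794. (Cross-check: r(A) ≤ ||A||_2 ≈ 7.2494; equality holds whenever A is normal, though it can also hold for some non-normal A.)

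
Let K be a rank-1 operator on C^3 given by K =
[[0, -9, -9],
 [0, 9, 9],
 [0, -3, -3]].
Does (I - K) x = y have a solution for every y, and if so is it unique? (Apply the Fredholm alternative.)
(I - K) is invertible (det(I - K) = -5 ≠ 0), so for every y in C^3 the equation (I - K) x = y has a unique solution.

K has rank 1, so it is an outer product K = u v^T: every row of K is a multiple of one row vector. Reading off the entries, u = (-3, 3, -1) and v = (0, 3, 3) (row i of K equals u_i·v^T). A rank-one matrix u v^T satisfies K u = u (v·u) and kills the (2)-dimensional subspace v^⊥, so its characteristic polynomial is lambda^2 (lambda - v·u) with v·u = tr K = 6. Hence the eigenvalues of I - K are 1 (multiplicity 2) and 1 - (6) = -5, so det(I - K) = -5. (Direct check: I - K =
[[1, 9, 9],
 [0, -8, -9],
 [0, 3, 4]]
has determinant -5.) The finite-dimensional Fredholm alternative says: either (I - K) is invertible, or ker(I - K) ≠ {0} and then range(I - K) = ker((I - K)^*)^⊥, with dim ker(I - K) = dim ker((I - K)^*). Since det(I - K) ≠ 0, 1 is not an eigenvalue of K and ker(I - K) = {0}, so we are in the first case: for every y there is a unique x = (I - K)^(-1) y. Explicitly, by the Sherman–Morrison formula, (I - u v^T)^(-1) = I + u v^T/(1 - v·u), i.e. (I - K)^(-1) = I + K/(-5).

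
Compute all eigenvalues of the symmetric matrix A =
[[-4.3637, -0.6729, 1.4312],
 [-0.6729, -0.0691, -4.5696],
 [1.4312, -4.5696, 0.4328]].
sigma(A) ≈ {-5, -4, 5}

A is real symmetric, so its spectrum consists of real eigenvalues. Expanding the characteristic polynomial of the displayed matrix gives
  det(λ I - A) = p(λ) = λ^3 + (4)λ^2 + (-25)λ + (-99.9971).
Solving p(λ) = 0 yields eigenvalues ≈ -5, -4, 5. (A is shown rounded to 4 decimals, so these recover the underlying integer eigenvalues to within that precision.)
Verification: the trace of A = -4 equals the sum of eigenvalues -4, and det(A) ≈ 99.9971 matches the eigenvalue product 100.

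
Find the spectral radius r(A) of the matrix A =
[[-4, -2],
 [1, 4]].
r(A) = sqrt(56)/2 ≈ 3.7417

The eigenvalues of A are the roots of its characteristic polynomial. With M = A (coefficients from the trace and determinant):
  p(λ) = det(λ I - M) = λ^2 - 14.
For λ^2 - 14 the discriminant is 56. It is nonnegative but not a perfect square, so the roots are real and irrational: λ = ± sqrt(56)/2 ≈ 3.7417, -3.7417.
Thus the eigenvalues (to 4 decimals) are 3.7417 (modulus 3.7417); -3.7417 (modulus 3.7417). The spectral radius is the largest modulus: r(A) = sqrt(56)/2 ≈ 3.7417. (Cross-check: r(A) ≤ ||A||_2 ≈ 5.5311; equality holds whenever A is normal, though it can also hold for some non-normal A.)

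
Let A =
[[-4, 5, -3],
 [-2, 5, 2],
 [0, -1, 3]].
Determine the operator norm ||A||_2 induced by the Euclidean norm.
||A||_2 ≈ 8.4678 (= sqrt(largest eigenvalue of A^T A))

||A||_2 = sigma_max(A) = sqrt(lambda_max(A^T A)). Form the symmetric matrix M = A^T A =
[[20, -30, 8],
 [-30, 51, -8],
 [8, -8, 22]].
Its characteristic polynomial (trace, sum of principal 2x2 minors, determinant of M give the coefficients) is
  p(λ) = det(λ I - M) = λ^3 - 93λ^2 + 1554λ - 1936.
No integer candidate from the rational root theorem (±divisors of 1936) is a root, so the roots are irrational. The cubic discriminant is Δ = 4581654084 > 0, so there are three distinct real roots. p(1) = -474 and p(2) = 808 have opposite signs, so a root lies in (1, 2); Newton's method refines it to λ ≈ 1.3539. p(19) = 876 and p(20) = -56 have opposite signs, so a root lies in (19, 20); Newton's method refines it to λ ≈ 19.9419. p(71) = -2504 and p(72) = 1088 have opposite signs, so a root lies in (71, 72); Newton's method refines it to λ ≈ 71.7042. Check (Vieta): the three roots sum to 93, matching tr M = 93.
So the eigenvalues of A^T A are ≈ 1.3539, 19.9419, 71.7042 (all ≥ 0, as they must be for A^T A). The largest is λ_max ≈ 71.7042, hence ||A||_2 = sqrt(λ_max) ≈ 8.4678.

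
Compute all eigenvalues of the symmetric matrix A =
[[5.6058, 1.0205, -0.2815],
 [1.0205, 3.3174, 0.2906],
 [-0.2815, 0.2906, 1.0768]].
sigma(A) ≈ {1, 3, 6}

A is real symmetric, so its spectrum consists of real eigenvalues. Expanding the characteristic polynomial of the displayed matrix gives
  det(λ I - A) = p(λ) = λ^3 + (-10)λ^2 + (27)λ + (-18).
Solving p(λ) = 0 yields eigenvalues ≈ 1, 3, 6. (A is shown rounded to 4 decimals, so these recover the underlying integer eigenvalues to within that precision.)
Verification: the trace of A = 10 equals the sum of eigenvalues 10, and det(A) ≈ 18.0003 matches the eigenvalue product 18.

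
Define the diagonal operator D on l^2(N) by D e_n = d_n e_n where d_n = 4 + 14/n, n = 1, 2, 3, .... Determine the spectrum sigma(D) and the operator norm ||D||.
sigma(D) = {4 + 14/n : n ≥ 1} ∪ {4}; ||D|| = 18

A bounded diagonal operator on l^2 with diagonal entries d_n has spectrum equal to the closure of {d_n : n ≥ 1}: every d_n is an eigenvalue (with eigenvector e_n), so {d_n} ⊂ sigma(D); the spectrum is closed, so its closure is too; and for lambda not in the closure, (D - lambda I) has bounded inverse (the diagonal entries 1/(d_n - lambda) are bounded). For our sequence d_n = 4 + 14/n, n = 1, 2, 3, ...:
  - {d_n} = {4 + 14/n : n ≥ 1}; the only limit point is 4
  - closure = {4 + 14/n : n ≥ 1} ∪ {4}
For the norm: a diagonal operator has ||D|| = sup_n |d_n|. Here d_n = 4 + 14/n is positive and decreasing, so sup_n |d_n| = d_1 = 4 + 14 = 18. So ||D|| = 18.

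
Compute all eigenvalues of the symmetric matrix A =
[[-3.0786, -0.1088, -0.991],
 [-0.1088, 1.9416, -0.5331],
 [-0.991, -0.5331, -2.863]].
sigma(A) ≈ {-4, -2, 2}

A is real symmetric, so its spectrum consists of real eigenvalues. Expanding the characteristic polynomial of the displayed matrix gives
  det(λ I - A) = p(λ) = λ^3 + (4)λ^2 + (-4)λ + (-16).
Solving p(λ) = 0 yields eigenvalues ≈ -4, -2, 2. (A is shown rounded to 4 decimals, so these recover the underlying integer eigenvalues to within that precision.)
Verification: the trace of A = -4 equals the sum of eigenvalues -4, and det(A) ≈ 16.0004 matches the eigenvalue product 16.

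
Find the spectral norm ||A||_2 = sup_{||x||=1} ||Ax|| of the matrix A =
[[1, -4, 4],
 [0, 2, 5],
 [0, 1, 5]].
||A||_2 ≈ 8.1412 (= sqrt(largest eigenvalue of A^T A))

||A||_2 = sigma_max(A) = sqrt(lambda_max(A^T A)). Form the symmetric matrix M = A^T A =
[[1, -4, 4],
 [-4, 21, -1],
 [4, -1, 66]].
Its characteristic polynomial (trace, sum of principal 2x2 minors, determinant of M give the coefficients) is
  p(λ) = det(λ I - M) = λ^3 - 88λ^2 + 1440λ - 25.
No integer candidate from the rational root theorem (±divisors of 25) is a root, so the roots are irrational. The cubic discriminant is Δ = 4102882325 > 0, so there are three distinct real roots. p(0) = -25 and p(1) = 1328 have opposite signs, so a root lies in (0, 1); Newton's method refines it to λ ≈ 0.0174. p(21) = 668 and p(22) = -289 have opposite signs, so a root lies in (21, 22); Newton's method refines it to λ ≈ 21.7031. p(66) = -817 and p(67) = 2186 have opposite signs, so a root lies in (66, 67); Newton's method refines it to λ ≈ 66.2795. Check (Vieta): the three roots sum to 88, matching tr M = 88.
So the eigenvalues of A^T A are ≈ 0.0174, 21.7031, 66.2795 (all ≥ 0, as they must be for A^T A). The largest is λ_max ≈ 66.2795, hence ||A||_2 = sqrt(λ_max) ≈ 8.1412.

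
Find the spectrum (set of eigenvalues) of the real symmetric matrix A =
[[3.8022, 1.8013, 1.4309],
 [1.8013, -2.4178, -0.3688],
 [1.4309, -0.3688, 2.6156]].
sigma(A) ≈ {-3, 2, 5}

A is real symmetric, so its spectrum consists of real eigenvalues. Expanding the characteristic polynomial of the displayed matrix gives
  det(λ I - A) = p(λ) = λ^3 + (-4)λ^2 + (-11)λ + (30).
Solving p(λ) = 0 yields eigenvalues ≈ -3, 2, 5. (A is shown rounded to 4 decimals, so these recover the underlying integer eigenvalues to within that precision.)
Verification: the trace of A = 4 equals the sum of eigenvalues 4, and det(A) ≈ -29.9998 matches the eigenvalue product -30.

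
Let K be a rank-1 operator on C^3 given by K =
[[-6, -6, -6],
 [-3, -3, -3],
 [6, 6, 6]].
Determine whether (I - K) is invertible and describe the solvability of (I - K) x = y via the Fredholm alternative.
(I - K) is invertible (det(I - K) = 4 ≠ 0), so for every y in C^3 the equation (I - K) x = y has a unique solution.

K has rank 1, so it is an outer product K = u v^T: every row of K is a multiple of one row vector. Reading off the entries, u = (-2, -1, 2) and v = (3, 3, 3) (row i of K equals u_i·v^T). A rank-one matrix u v^T satisfies K u = u (v·u) and kills the (2)-dimensional subspace v^⊥, so its characteristic polynomial is lambda^2 (lambda - v·u) with v·u = tr K = -3. Hence the eigenvalues of I - K are 1 (multiplicity 2) and 1 - (-3) = 4, so det(I - K) = 4. (Direct check: I - K =
[[7, 6, 6],
 [3, 4, 3],
 [-6, -6, -5]]
has determinant 4.) The finite-dimensional Fredholm alternative says: either (I - K) is invertible, or ker(I - K) ≠ {0} and then range(I - K) = ker((I - K)^*)^⊥, with dim ker(I - K) = dim ker((I - K)^*). Since det(I - K) ≠ 0, 1 is not an eigenvalue of K and ker(I - K) = {0}, so we are in the first case: for every y there is a unique x = (I - K)^(-1) y. Explicitly, by the Sherman–Morrison formula, (I - u v^T)^(-1) = I + u v^T/(1 - v·u), i.e. (I - K)^(-1) = I + K/(4).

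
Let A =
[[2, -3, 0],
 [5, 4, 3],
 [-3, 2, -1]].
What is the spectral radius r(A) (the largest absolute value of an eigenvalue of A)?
r(A) ≈ 3.7613

The eigenvalues of A are the roots of its characteristic polynomial. With M = A (coefficients from the trace, the sum of principal 2x2 minors, and det A):
  p(λ) = det(λ I - M) = λ^3 - 5λ^2 + 11λ + 8.
No integer candidate from the rational root theorem (±divisors of 8) is a root, so the roots are irrational. The cubic discriminant is Δ = -7947 < 0, so there is one real root and a complex-conjugate pair. p(-1) = -9 and p(0) = 8 have opposite signs, so a root lies in (-1, 0); Newton's method refines it to λ ≈ -0.5655. Dividing out (λ - (-0.5655)) leaves approximately λ^2 - 5.5655λ + 14.1472. For λ^2 - 5.5655λ + 14.1472 the discriminant is -25.6141. It is negative, so the remaining roots are the complex-conjugate pair λ ≈ 2.7827 ± 2.5305i. Their product equals the constant term, so |λ|^2 ≈ 14.1472 and |λ| ≈ 3.7613.
Thus the eigenvalues (to 4 decimals) are -0.5655 (modulus 0.5655); 2.7827 ± 2.5305i (modulus 3.7613). The spectral radius is the largest modulus: r(A) ≈ 3.7613. (Cross-check: r(A) ≤ ||A||_2 ≈ 7.2542; equality holds whenever A is normal, though it can also hold for some non-normal A.)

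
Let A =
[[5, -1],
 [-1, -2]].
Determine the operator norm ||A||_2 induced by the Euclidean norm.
||A||_2 = sqrt((31 + sqrt(477))/2) ≈ 5.1401 (= sqrt(largest eigenvalue of A^T A))

||A||_2 = sigma_max(A) = sqrt(lambda_max(A^T A)). Form the symmetric matrix M = A^T A =
[[26, -3],
 [-3, 5]].
Its characteristic polynomial (trace, determinant of M give the coefficients) is
  p(λ) = det(λ I - M) = λ^2 - 31λ + 121.
For λ^2 - 31λ + 121 the discriminant is 477. It is nonnegative but not a perfect square, so the roots are real and irrational: λ = (31 ± sqrt(477))/2 ≈ 26.4202, 4.5798.
So the eigenvalues of A^T A are ≈ 4.5798, 26.4202 (all ≥ 0, as they must be for A^T A). The largest is λ_max = (31 + sqrt(477))/2 ≈ 26.4202, hence ||A||_2 = sqrt(λ_max) = sqrt((31 + sqrt(477))/2) ≈ 5.1401.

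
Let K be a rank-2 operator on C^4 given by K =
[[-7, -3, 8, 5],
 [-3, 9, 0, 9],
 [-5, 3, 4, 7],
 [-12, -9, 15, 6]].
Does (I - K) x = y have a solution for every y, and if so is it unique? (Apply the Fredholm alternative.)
(I - K) is invertible (det(I - K) = 37 ≠ 0), so for every y in C^4 the equation (I - K) x = y has a unique solution.

K has rank 2 and factors as K = U V^T = u1 v1^T + u2 v2^T with u1 = (2, 2, 2, 3), v1 = (-3, 0, 3, 3), u2 = (1, -3, -1, 3), v2 = (-1, -3, 2, -1) (multiplying out reproduces the displayed K). The nonzero eigenvalues of U V^T coincide with those of the 2 x 2 matrix G = V^T U = [[v1·u1, v1·u2], [v2·u1, v2·u2]] = [[9, 3], [-7, 3]], and by the Sylvester determinant identity det(I_4 - U V^T) = det(I_2 - V^T U) = det([[-8, -3], [7, -2]]) = (-8)(-2) - (-3)(7) = 37. (Direct check: I - K =
[[8, 3, -8, -5],
 [3, -8, 0, -9],
 [5, -3, -3, -7],
 [12, 9, -15, -5]]
has determinant 37.) The finite-dimensional Fredholm alternative says: either (I - K) is invertible, or ker(I - K) ≠ {0} and then range(I - K) = ker((I - K)^*)^⊥, with dim ker(I - K) = dim ker((I - K)^*). Since det(I - K) ≠ 0, 1 is not an eigenvalue of K and ker(I - K) = {0}, so we are in the first case: for every y there is a unique x = (I - K)^(-1) y. (Explicitly, by the Woodbury identity, (I - U V^T)^(-1) = I + U (I_2 - G)^(-1) V^T.)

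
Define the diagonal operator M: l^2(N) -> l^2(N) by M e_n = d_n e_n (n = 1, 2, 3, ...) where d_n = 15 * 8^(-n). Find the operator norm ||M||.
||M|| = 15/8 (attained at n = 1)

For M diagonal, ||M|| = sup_n |d_n|. The sequence d_n = 15 * 8^(-n) is positive and strictly decreasing (ratio 8^(-1) < 1), so the supremum is d_1 = 15/8. Hence ||M|| = 15/8.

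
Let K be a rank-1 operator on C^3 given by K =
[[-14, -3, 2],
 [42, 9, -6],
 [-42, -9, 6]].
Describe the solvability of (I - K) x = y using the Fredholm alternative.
(I - K) is singular (det(I - K) = 0, i.e. 1 ∈ sigma(K)). (I - K) x = y is solvable iff y ⊥ ker((I - K)^*) = span{(-14, -3, 2)}, i.e. iff -14y_1 - 3y_2 + 2y_3 = 0. When solvable, the solutions are x = y + c·(1, -3, 3), c arbitrary (ker(I - K) = span{(1, -3, 3)}, dimension 1).

K has rank 1, so it is an outer product K = u v^T: every row of K is a multiple of one row vector. Reading off the entries, u = (1, -3, 3) and v = (-14, -3, 2) (row i of K equals u_i·v^T). A rank-one matrix u v^T satisfies K u = u (v·u) and kills the (2)-dimensional subspace v^⊥, so its characteristic polynomial is lambda^2 (lambda - v·u) with v·u = tr K = 1. Hence the eigenvalues of I - K are 1 (multiplicity 2) and 1 - (1) = 0, so det(I - K) = 0. (Direct check: I - K =
[[15, 3, -2],
 [-42, -8, 6],
 [42, 9, -5]]
has determinant 0.) So 1 is an eigenvalue of K and (I - K) is not invertible. The finite-dimensional Fredholm alternative says: either (I - K) is invertible, or ker(I - K) ≠ {0} and then range(I - K) = ker((I - K)^*)^⊥, with dim ker(I - K) = dim ker((I - K)^*). We are in the second case, so we need both kernels. Kernel of I - K: (I - K) u = u - u (v·u) = u - u = 0, so ker(I - K) = span{u} = span{(1, -3, 3)} (it is exactly 1-dimensional because rank(I - K) = 2). Kernel of the adjoint: K is real, so (I - K)^* = I - K^T = I - v u^T, and (I - v u^T) v = v - v (u·v) = 0; hence ker((I - K)^*) = span{v} = span{(-14, -3, 2)}. Therefore (I - K) x = y is solvable iff <y, v> = 0, i.e. iff -14y_1 - 3y_2 + 2y_3 = 0. When this holds, K y = u (v·y) = 0, so (I - K) y = y and x = y is a particular solution; the full solution set is the line x = y + c·u = y + c·(1, -3, 3), c ∈ C.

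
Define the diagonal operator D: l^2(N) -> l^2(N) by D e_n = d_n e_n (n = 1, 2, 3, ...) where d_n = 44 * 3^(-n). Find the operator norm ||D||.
||D|| = 44/3 (attained at n = 1)

For D diagonal, ||D|| = sup_n |d_n|. The sequence d_n = 44 * 3^(-n) is positive and strictly decreasing (ratio 3^(-1) < 1), so the supremum is d_1 = 44/3. Hence ||D|| = 44/3.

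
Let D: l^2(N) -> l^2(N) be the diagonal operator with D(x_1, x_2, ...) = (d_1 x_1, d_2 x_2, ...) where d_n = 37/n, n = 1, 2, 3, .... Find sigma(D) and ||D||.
sigma(D) = {37/n : n ≥ 1} ∪ {0}; ||D|| = 37

A bounded diagonal operator on l^2 with diagonal entries d_n has spectrum equal to the closure of {d_n : n ≥ 1}: every d_n is an eigenvalue (with eigenvector e_n), so {d_n} ⊂ sigma(D); the spectrum is closed, so its closure is too; and for lambda not in the closure, (D - lambda I) has bounded inverse (the diagonal entries 1/(d_n - lambda) are bounded). For our sequence d_n = 37/n, n = 1, 2, 3, ...:
  - {d_n} = {37/n : n ≥ 1}; the only limit point is 0
  - closure = {37/n : n ≥ 1} ∪ {0}
For the norm: a diagonal operator has ||D|| = sup_n |d_n|. Here d_n = 37/n is positive and decreasing, so sup_n |d_n| = d_1 = 37. So ||D|| = 37.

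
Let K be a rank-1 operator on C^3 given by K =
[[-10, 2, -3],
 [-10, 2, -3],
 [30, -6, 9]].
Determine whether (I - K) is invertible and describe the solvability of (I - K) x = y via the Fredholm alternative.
(I - K) is singular (det(I - K) = 0, i.e. 1 ∈ sigma(K)). (I - K) x = y is solvable iff y ⊥ ker((I - K)^*) = span{(-10, 2, -3)}, i.e. iff -10y_1 + 2y_2 - 3y_3 = 0. When solvable, the solutions are x = y + c·(1, 1, -3), c arbitrary (ker(I - K) = span{(1, 1, -3)}, dimension 1).

K has rank 1, so it is an outer product K = u v^T: every row of K is a multiple of one row vector. Reading off the entries, u = (1, 1, -3) and v = (-10, 2, -3) (row i of K equals u_i·v^T). A rank-one matrix u v^T satisfies K u = u (v·u) and kills the (2)-dimensional subspace v^⊥, so its characteristic polynomial is lambda^2 (lambda - v·u) with v·u = tr K = 1. Hence the eigenvalues of I - K are 1 (multiplicity 2) and 1 - (1) = 0, so det(I - K) = 0. (Direct check: I - K =
[[11, -2, 3],
 [10, -1, 3],
 [-30, 6, -8]]
has determinant 0.) So 1 is an eigenvalue of K and (I - K) is not invertible. The finite-dimensional Fredholm alternative says: either (I - K) is invertible, or ker(I - K) ≠ {0} and then range(I - K) = ker((I - K)^*)^⊥, with dim ker(I - K) = dim ker((I - K)^*). We are in the second case, so we need both kernels. Kernel of I - K: (I - K) u = u - u (v·u) = u - u = 0, so ker(I - K) = span{u} = span{(1, 1, -3)} (it is exactly 1-dimensional because rank(I - K) = 2). Kernel of the adjoint: K is real, so (I - K)^* = I - K^T = I - v u^T, and (I - v u^T) v = v - v (u·v) = 0; hence ker((I - K)^*) = span{v} = span{(-10, 2, -3)}. Therefore (I - K) x = y is solvable iff <y, v> = 0, i.e. iff -10y_1 + 2y_2 - 3y_3 = 0. When this holds, K y = u (v·y) = 0, so (I - K) y = y and x = y is a particular solution; the full solution set is the line x = y + c·u = y + c·(1, 1, -3), c ∈ C.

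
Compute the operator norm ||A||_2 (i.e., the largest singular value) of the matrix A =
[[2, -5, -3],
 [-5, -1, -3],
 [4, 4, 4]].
||A||_2 ≈ 9.346 (= sqrt(largest eigenvalue of A^T A))

||A||_2 = sigma_max(A) = sqrt(lambda_max(A^T A)). Form the symmetric matrix M = A^T A =
[[45, 11, 25],
 [11, 42, 34],
 [25, 34, 34]].
Its characteristic polynomial (trace, sum of principal 2x2 minors, determinant of M give the coefficients) is
  p(λ) = det(λ I - M) = λ^3 - 121λ^2 + 2946λ - 576.
No integer candidate from the rational root theorem (±divisors of 576) is a root, so the roots are irrational. The cubic discriminant is Δ = 24400868004 > 0, so there are three distinct real roots. p(0) = -576 and p(1) = 2250 have opposite signs, so a root lies in (0, 1); Newton's method refines it to λ ≈ 0.1971. p(33) = 810 and p(34) = -984 have opposite signs, so a root lies in (33, 34); Newton's method refines it to λ ≈ 33.4543. p(87) = -1620 and p(88) = 3120 have opposite signs, so a root lies in (87, 88); Newton's method refines it to λ ≈ 87.3485. Check (Vieta): the three roots sum to 121, matching tr M = 121.
So the eigenvalues of A^T A are ≈ 0.1971, 33.4543, 87.3485 (all ≥ 0, as they must be for A^T A). The largest is λ_max ≈ 87.3485, hence ||A||_2 = sqrt(λ_max) ≈ 9.346.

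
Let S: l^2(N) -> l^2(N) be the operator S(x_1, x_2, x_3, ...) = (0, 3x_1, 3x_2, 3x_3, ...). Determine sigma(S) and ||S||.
sigma(S) = closed disk {z in C : |z| ≤ 3}; ||S|| = 3

Note S = 3·U where U is the unit right shift (U x)_k = x_{k-1} (with x_0 := 0); so ||S|| = 3||U|| and sigma(S) = 3·sigma(U). ||S x||^2 = sum_{k≥1} |3x_k|^2 = 9||x||^2, so ||S|| = 3 and sigma(S) ⊂ {|z| ≤ 3}. For any |lambda| < 3, the equation (S - lambda I) x = 0 forces x_1 = 0, then 3x_k = lambda x_{k+1} ⇒ x = 0, so S has no eigenvalues. But (S - lambda I) is not surjective for |lambda| < 3: solving (S - lambda I) x = e_1 would require x_n proportional to (lambda/3)^(-n), which is not in l^2. So every |lambda| < 3 lies in the residual spectrum. The boundary |lambda| = 3 is in the approximate point spectrum (the spectrum is closed). Hence sigma(S) is the closed disk of radius 3.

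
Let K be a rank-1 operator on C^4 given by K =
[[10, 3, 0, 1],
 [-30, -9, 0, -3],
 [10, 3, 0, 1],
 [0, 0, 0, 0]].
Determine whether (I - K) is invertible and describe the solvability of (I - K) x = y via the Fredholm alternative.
(I - K) is singular (det(I - K) = 0, i.e. 1 ∈ sigma(K)). (I - K) x = y is solvable iff y ⊥ ker((I - K)^*) = span{(10, 3, 0, 1)}, i.e. iff 10y_1 + 3y_2 + y_4 = 0. When solvable, the solutions are x = y + c·(1, -3, 1, 0), c arbitrary (ker(I - K) = span{(1, -3, 1, 0)}, dimension 1).

K has rank 1, so it is an outer product K = u v^T: every row of K is a multiple of one row vector. Reading off the entries, u = (1, -3, 1, 0) and v = (10, 3, 0, 1) (row i of K equals u_i·v^T). A rank-one matrix u v^T satisfies K u = u (v·u) and kills the (3)-dimensional subspace v^⊥, so its characteristic polynomial is lambda^3 (lambda - v·u) with v·u = tr K = 1. Hence the eigenvalues of I - K are 1 (multiplicity 3) and 1 - (1) = 0, so det(I - K) = 0. (Direct check: I - K =
[[-9, -3, 0, -1],
 [30, 10, 0, 3],
 [-10, -3, 1, -1],
 [0, 0, 0, 1]]
has determinant 0.) So 1 is an eigenvalue of K and (I - K) is not invertible. The finite-dimensional Fredholm alternative says: either (I - K) is invertible, or ker(I - K) ≠ {0} and then range(I - K) = ker((I - K)^*)^⊥, with dim ker(I - K) = dim ker((I - K)^*). We are in the second case, so we need both kernels. Kernel of I - K: (I - K) u = u - u (v·u) = u - u = 0, so ker(I - K) = span{u} = span{(1, -3, 1, 0)} (it is exactly 1-dimensional because rank(I - K) = 3). Kernel of the adjoint: K is real, so (I - K)^* = I - K^T = I - v u^T, and (I - v u^T) v = v - v (u·v) = 0; hence ker((I - K)^*) = span{v} = span{(10, 3, 0, 1)}. Therefore (I - K) x = y is solvable iff <y, v> = 0, i.e. iff 10y_1 + 3y_2 + y_4 = 0. When this holds, K y = u (v·y) = 0, so (I - K) y = y and x = y is a particular solution; the full solution set is the line x = y + c·u = y + c·(1, -3, 1, 0), c ∈ C.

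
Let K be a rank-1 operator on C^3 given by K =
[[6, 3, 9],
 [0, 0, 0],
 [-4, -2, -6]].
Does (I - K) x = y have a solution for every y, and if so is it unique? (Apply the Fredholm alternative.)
(I - K) is invertible (det(I - K) = 1 ≠ 0), so for every y in C^3 the equation (I - K) x = y has a unique solution.

K has rank 1, so it is an outer product K = u v^T: every row of K is a multiple of one row vector. Reading off the entries, u = (3, 0, -2) and v = (2, 1, 3) (row i of K equals u_i·v^T). A rank-one matrix u v^T satisfies K u = u (v·u) and kills the (2)-dimensional subspace v^⊥, so its characteristic polynomial is lambda^2 (lambda - v·u) with v·u = tr K = 0. Hence the eigenvalues of I - K are 1 (multiplicity 2) and 1 - (0) = 1, so det(I - K) = 1. (Direct check: I - K =
[[-5, -3, -9],
 [0, 1, 0],
 [4, 2, 7]]
has determinant 1.) The finite-dimensional Fredholm alternative says: either (I - K) is invertible, or ker(I - K) ≠ {0} and then range(I - K) = ker((I - K)^*)^⊥, with dim ker(I - K) = dim ker((I - K)^*). Since det(I - K) ≠ 0, 1 is not an eigenvalue of K and ker(I - K) = {0}, so we are in the first case: for every y there is a unique x = (I - K)^(-1) y. Explicitly, by the Sherman–Morrison formula, (I - u v^T)^(-1) = I + u v^T/(1 - v·u), i.e. (I - K)^(-1) = I + K.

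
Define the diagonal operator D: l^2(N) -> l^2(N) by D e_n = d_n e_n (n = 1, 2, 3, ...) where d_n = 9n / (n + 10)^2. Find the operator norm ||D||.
||D|| = 9/40 (attained at n = 10)

For D diagonal, ||D|| = sup_n |d_n|. Treat f(x) = 9x / (x + 10)^2 for real x > 0. By the quotient rule, f'(x) = 9(10 - x)/(x + 10)^3, which is positive for x < 10 and negative for x > 10. So f has a unique maximum at x = 10, and since 10 is a positive integer, the supremum over n ≥ 1 is attained at n = 10: d_10 = 9·10/(10 + 10)^2 = 9·10/400 = 9/40. Hence ||D|| = 9/40.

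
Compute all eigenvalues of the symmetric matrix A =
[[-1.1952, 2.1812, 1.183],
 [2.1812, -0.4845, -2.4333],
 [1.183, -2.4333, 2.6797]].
sigma(A) ≈ {-4, 1, 4}

A is real symmetric, so its spectrum consists of real eigenvalues. Expanding the characteristic polynomial of the displayed matrix gives
  det(λ I - A) = p(λ) = λ^3 + (-1)λ^2 + (-16)λ + (16).
Solving p(λ) = 0 yields eigenvalues ≈ -4, 1, 4. (A is shown rounded to 4 decimals, so these recover the underlying integer eigenvalues to within that precision.)
Verification: the trace of A = 1 equals the sum of eigenvalues 1, and det(A) ≈ -16.0001 matches the eigenvalue product -16.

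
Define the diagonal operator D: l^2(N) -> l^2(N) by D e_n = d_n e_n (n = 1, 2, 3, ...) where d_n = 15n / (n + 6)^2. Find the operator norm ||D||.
||D|| = 5/8 (attained at n = 6)

For D diagonal, ||D|| = sup_n |d_n|. Treat f(x) = 15x / (x + 6)^2 for real x > 0. By the quotient rule, f'(x) = 15(6 - x)/(x + 6)^3, which is positive for x < 6 and negative for x > 6. So f has a unique maximum at x = 6, and since 6 is a positive integer, the supremum over n ≥ 1 is attained at n = 6: d_6 = 15·6/(6 + 6)^2 = 15·6/144 = 5/8. Hence ||D|| = 5/8.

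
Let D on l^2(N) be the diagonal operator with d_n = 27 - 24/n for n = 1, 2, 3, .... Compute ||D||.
||D|| = 27

For a diagonal operator on l^2 with entries d_n, ||D|| = sup_n |d_n|. Here d_1 = 3, d_2 = 15, ..., and d_n = 27 - 24/n increases monotonically toward 27. All terms lie in [3, 27), so |d_n| = d_n and the supremum is the limit 27, which is not attained by any individual d_n. Hence ||D|| = 27.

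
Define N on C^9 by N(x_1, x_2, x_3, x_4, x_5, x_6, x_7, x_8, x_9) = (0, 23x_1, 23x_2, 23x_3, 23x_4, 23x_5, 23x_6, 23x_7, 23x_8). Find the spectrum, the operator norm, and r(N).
sigma(N) = {0}; ||N|| = 23; r(N) = 0. (N is nilpotent with N^9 = 0.)

On C^9, N is a strictly lower-triangular matrix with 23 on the subdiagonal and zeros elsewhere, so its characteristic polynomial is lambda^9 and every eigenvalue is 0: sigma(N) = {0}. For the operator norm, N e_i = 23e_{i+1} for i = 1, ..., 8 and N e_9 = 0, so the singular values of N are 23 (with multiplicity 8) and 0; hence ||N|| = 23. The spectral radius r(N) = max|lambda| = 0. Note ||N|| > r(N) — characteristic of non-normal nilpotent operators. Indeed N^9 = 0.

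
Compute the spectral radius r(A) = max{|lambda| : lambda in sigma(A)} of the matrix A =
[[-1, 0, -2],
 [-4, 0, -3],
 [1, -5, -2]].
r(A) ≈ 5.6996

The eigenvalues of A are the roots of its characteristic polynomial. With M = A (coefficients from the trace, the sum of principal 2x2 minors, and det A):
  p(λ) = det(λ I - M) = λ^3 + 3λ^2 - 11λ + 25.
No integer candidate from the rational root theorem (±divisors of 25) is a root, so the roots are irrational. The cubic discriminant is Δ = -28012 < 0, so there is one real root and a complex-conjugate pair. p(-6) = -17 and p(-5) = 30 have opposite signs, so a root lies in (-6, -5); Newton's method refines it to λ ≈ -5.6996. Dividing out (λ - (-5.6996)) leaves approximately λ^2 - 2.6996λ + 4.3863. For λ^2 - 2.6996λ + 4.3863 the discriminant is -10.2576. It is negative, so the remaining roots are the complex-conjugate pair λ ≈ 1.3498 ± 1.6014i. Their product equals the constant term, so |λ|^2 ≈ 4.3863 and |λ| ≈ 2.0944.
Thus the eigenvalues (to 4 decimals) are -5.6996 (modulus 5.6996); 1.3498 ± 1.6014i (modulus 2.0944). The spectral radius is the largest modulus: r(A) ≈ 5.6996. (Cross-check: r(A) ≤ ||A||_2 ≈ 5.7158; equality holds whenever A is normal, though it can also hold for some non-normal A.)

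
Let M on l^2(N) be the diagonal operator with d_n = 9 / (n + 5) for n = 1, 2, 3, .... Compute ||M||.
||M|| = 3/2 (attained at n = 1)

For M diagonal, ||M|| = sup_n |d_n| = sup_n 9/(n + 5). This is positive and strictly decreasing in n, so the supremum is attained at n = 1: d_1 = 9/(1 + 5) = 3/2. Hence ||M|| = 3/2.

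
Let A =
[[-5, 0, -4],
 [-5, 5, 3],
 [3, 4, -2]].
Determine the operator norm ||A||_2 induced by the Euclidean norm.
||A||_2 = sqrt((104 + sqrt(816))/2) ≈ 8.1414 (= sqrt(largest eigenvalue of A^T A))

||A||_2 = sigma_max(A) = sqrt(lambda_max(A^T A)). Form the symmetric matrix M = A^T A =
[[59, -13, -1],
 [-13, 41, 7],
 [-1, 7, 29]].
Its characteristic polynomial (trace, sum of principal 2x2 minors, determinant of M give the coefficients) is
  p(λ) = det(λ I - M) = λ^3 - 129λ^2 + 5100λ - 62500.
By the rational root theorem any rational root is an integer divisor of 62500. Testing λ = 25: p(25) = 15625 - 80625 + 127500 - 62500 = 0, so λ = 25 is a root. Dividing out (λ - 25) leaves p(λ) = (λ - 25)(λ^2 - 104λ + 2500). For λ^2 - 104λ + 2500 the discriminant is 816. It is nonnegative but not a perfect square, so the roots are real and irrational: λ = (104 ± sqrt(816))/2 ≈ 66.2829, 37.7171.
So the eigenvalues of A^T A are ≈ 25, 37.7171, 66.2829 (all ≥ 0, as they must be for A^T A). The largest is λ_max = (104 + sqrt(816))/2 ≈ 66.2829, hence ||A||_2 = sqrt(λ_max) = sqrt((104 + sqrt(816))/2) ≈ 8.1414.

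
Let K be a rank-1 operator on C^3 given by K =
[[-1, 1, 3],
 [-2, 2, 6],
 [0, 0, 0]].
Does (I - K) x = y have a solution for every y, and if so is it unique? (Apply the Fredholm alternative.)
(I - K) is singular (det(I - K) = 0, i.e. 1 ∈ sigma(K)). (I - K) x = y is solvable iff y ⊥ ker((I - K)^*) = span{(-1, 1, 3)}, i.e. iff -y_1 + y_2 + 3y_3 = 0. When solvable, the solutions are x = y + c·(1, 2, 0), c arbitrary (ker(I - K) = span{(1, 2, 0)}, dimension 1).

K has rank 1, so it is an outer product K = u v^T: every row of K is a multiple of one row vector. Reading off the entries, u = (1, 2, 0) and v = (-1, 1, 3) (row i of K equals u_i·v^T). A rank-one matrix u v^T satisfies K u = u (v·u) and kills the (2)-dimensional subspace v^⊥, so its characteristic polynomial is lambda^2 (lambda - v·u) with v·u = tr K = 1. Hence the eigenvalues of I - K are 1 (multiplicity 2) and 1 - (1) = 0, so det(I - K) = 0. (Direct check: I - K =
[[2, -1, -3],
 [2, -1, -6],
 [0, 0, 1]]
has determinant 0.) So 1 is an eigenvalue of K and (I - K) is not invertible. The finite-dimensional Fredholm alternative says: either (I - K) is invertible, or ker(I - K) ≠ {0} and then range(I - K) = ker((I - K)^*)^⊥, with dim ker(I - K) = dim ker((I - K)^*). We are in the second case, so we need both kernels. Kernel of I - K: (I - K) u = u - u (v·u) = u - u = 0, so ker(I - K) = span{u} = span{(1, 2, 0)} (it is exactly 1-dimensional because rank(I - K) = 2). Kernel of the adjoint: K is real, so (I - K)^* = I - K^T = I - v u^T, and (I - v u^T) v = v - v (u·v) = 0; hence ker((I - K)^*) = span{v} = span{(-1, 1, 3)}. Therefore (I - K) x = y is solvable iff <y, v> = 0, i.e. iff -y_1 + y_2 + 3y_3 = 0. When this holds, K y = u (v·y) = 0, so (I - K) y = y and x = y is a particular solution; the full solution set is the line x = y + c·u = y + c·(1, 2, 0), c ∈ C.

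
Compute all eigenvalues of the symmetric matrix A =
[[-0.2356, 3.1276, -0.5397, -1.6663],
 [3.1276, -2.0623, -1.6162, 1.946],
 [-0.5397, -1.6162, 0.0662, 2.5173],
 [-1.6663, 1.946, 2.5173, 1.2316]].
sigma(A) ≈ {-6, -1, 2, 4}

A is real symmetric, so its spectrum consists of real eigenvalues. Expanding the characteristic polynomial of the displayed matrix gives
  det(λ I - A) = p(λ) = λ^4 + (1)λ^3 + (-28)λ^2 + (20)λ + (48).
Solving p(λ) = 0 yields eigenvalues ≈ -6, -1, 2, 4. (A is shown rounded to 4 decimals, so these recover the underlying integer eigenvalues to within that precision.)
Verification: the trace of A = -1 equals the sum of eigenvalues -1, and det(A) ≈ 47.9996 matches the eigenvalue product 48.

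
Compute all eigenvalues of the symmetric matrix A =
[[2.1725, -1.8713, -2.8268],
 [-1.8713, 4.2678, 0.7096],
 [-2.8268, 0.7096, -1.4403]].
sigma(A) ≈ {-3, 2, 6}

A is real symmetric, so its spectrum consists of real eigenvalues. Expanding the characteristic polynomial of the displayed matrix gives
  det(λ I - A) = p(λ) = λ^3 + (-5)λ^2 + (-12)λ + (36).
Solving p(λ) = 0 yields eigenvalues ≈ -3, 2, 6. (A is shown rounded to 4 decimals, so these recover the underlying integer eigenvalues to within that precision.)
Verification: the trace of A = 5 equals the sum of eigenvalues 5, and det(A) ≈ -36.0004 matches the eigenvalue product -36.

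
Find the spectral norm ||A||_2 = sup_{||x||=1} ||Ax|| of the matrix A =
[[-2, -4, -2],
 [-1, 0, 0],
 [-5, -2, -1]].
||A||_2 = sqrt((55 + sqrt(1645))/2) ≈ 6.9123 (= sqrt(largest eigenvalue of A^T A))

||A||_2 = sigma_max(A) = sqrt(lambda_max(A^T A)). Form the symmetric matrix M = A^T A =
[[30, 18, 9],
 [18, 20, 10],
 [9, 10, 5]].
Its characteristic polynomial (trace, sum of principal 2x2 minors, determinant of M give the coefficients) is
  p(λ) = det(λ I - M) = λ^3 - 55λ^2 + 345λ.
The constant term is 0, so λ = 0 is a root. Dividing out λ leaves p(λ) = λ(λ^2 - 55λ + 345). For λ^2 - 55λ + 345 the discriminant is 1645. It is nonnegative but not a perfect square, so the roots are real and irrational: λ = (55 ± sqrt(1645))/2 ≈ 47.7793, 7.2207.
So the eigenvalues of A^T A are ≈ 0, 7.2207, 47.7793 (all ≥ 0, as they must be for A^T A). The largest is λ_max = (55 + sqrt(1645))/2 ≈ 47.7793, hence ||A||_2 = sqrt(λ_max) = sqrt((55 + sqrt(1645))/2) ≈ 6.9123.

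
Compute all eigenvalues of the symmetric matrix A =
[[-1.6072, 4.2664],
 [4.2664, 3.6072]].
sigma(A) ≈ {-4, 6}

A is real symmetric, so its spectrum consists of real eigenvalues. Expanding the characteristic polynomial of the displayed matrix gives
  det(λ I - A) = p(λ) = λ^2 + (-2)λ + (-24).
Solving p(λ) = 0 yields eigenvalues ≈ -4, 6. (A is shown rounded to 4 decimals, so these recover the underlying integer eigenvalues to within that precision.)
Verification: the trace of A = 2 equals the sum of eigenvalues 2, and det(A) ≈ -23.9997 matches the eigenvalue product -24.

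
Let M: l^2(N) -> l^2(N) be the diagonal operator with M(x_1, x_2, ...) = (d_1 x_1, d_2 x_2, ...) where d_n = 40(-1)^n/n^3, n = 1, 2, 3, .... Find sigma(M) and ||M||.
sigma(M) = {40(-1)^n/n^3 : n ≥ 1} ∪ {0}; ||M|| = 40

A bounded diagonal operator on l^2 with diagonal entries d_n has spectrum equal to the closure of {d_n : n ≥ 1}: every d_n is an eigenvalue (with eigenvector e_n), so {d_n} ⊂ sigma(M); the spectrum is closed, so its closure is too; and for lambda not in the closure, (M - lambda I) has bounded inverse (the diagonal entries 1/(d_n - lambda) are bounded). For our sequence d_n = 40(-1)^n/n^3, n = 1, 2, 3, ...:
  - {d_n} = {40(-1)^n/n^3 : n ≥ 1}; the only limit point is 0
  - closure = {40(-1)^n/n^3 : n ≥ 1} ∪ {0}
For the norm: a diagonal operator has ||M|| = sup_n |d_n|. Here |d_n| = 40/n^3 is decreasing, so sup_n |d_n| = |d_1| = 40. So ||M|| = 40.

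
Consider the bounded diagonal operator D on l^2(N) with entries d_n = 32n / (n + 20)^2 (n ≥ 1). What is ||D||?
||D|| = 2/5 (attained at n = 20)

For D diagonal, ||D|| = sup_n |d_n|. Treat f(x) = 32x / (x + 20)^2 for real x > 0. By the quotient rule, f'(x) = 32(20 - x)/(x + 20)^3, which is positive for x < 20 and negative for x > 20. So f has a unique maximum at x = 20, and since 20 is a positive integer, the supremum over n ≥ 1 is attained at n = 20: d_20 = 32·20/(20 + 20)^2 = 32·20/1600 = 2/5. Hence ||D|| = 2/5.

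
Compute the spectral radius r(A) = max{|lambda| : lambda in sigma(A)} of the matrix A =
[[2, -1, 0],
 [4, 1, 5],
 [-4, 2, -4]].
r(A) ≈ 5.0798

The eigenvalues of A are the roots of its characteristic polynomial. With M = A (coefficients from the trace, the sum of principal 2x2 minors, and det A):
  p(λ) = det(λ I - M) = λ^3 + λ^2 - 16λ + 24.
No integer candidate from the rational root theorem (±divisors of 24) is a root, so the roots are irrational. The cubic discriminant is Δ = -5920 < 0, so there is one real root and a complex-conjugate pair. p(-6) = -60 and p(-5) = 4 have opposite signs, so a root lies in (-6, -5); Newton's method refines it to λ ≈ -5.0798. Dividing out (λ - (-5.0798)) leaves approximately λ^2 - 4.0798λ + 4.7246. For λ^2 - 4.0798λ + 4.7246 the discriminant is -2.2536. It is negative, so the remaining roots are the complex-conjugate pair λ ≈ 2.0399 ± 0.7506i. Their product equals the constant term, so |λ|^2 ≈ 4.7246 and |λ| ≈ 2.1736.
Thus the eigenvalues (to 4 decimals) are -5.0798 (modulus 5.0798); 2.0399 ± 0.7506i (modulus 2.1736). The spectral radius is the largest modulus: r(A) ≈ 5.0798. (Cross-check: r(A) ≤ ||A||_2 ≈ 8.6694; equality holds whenever A is normal, though it can also hold for some non-normal A.)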